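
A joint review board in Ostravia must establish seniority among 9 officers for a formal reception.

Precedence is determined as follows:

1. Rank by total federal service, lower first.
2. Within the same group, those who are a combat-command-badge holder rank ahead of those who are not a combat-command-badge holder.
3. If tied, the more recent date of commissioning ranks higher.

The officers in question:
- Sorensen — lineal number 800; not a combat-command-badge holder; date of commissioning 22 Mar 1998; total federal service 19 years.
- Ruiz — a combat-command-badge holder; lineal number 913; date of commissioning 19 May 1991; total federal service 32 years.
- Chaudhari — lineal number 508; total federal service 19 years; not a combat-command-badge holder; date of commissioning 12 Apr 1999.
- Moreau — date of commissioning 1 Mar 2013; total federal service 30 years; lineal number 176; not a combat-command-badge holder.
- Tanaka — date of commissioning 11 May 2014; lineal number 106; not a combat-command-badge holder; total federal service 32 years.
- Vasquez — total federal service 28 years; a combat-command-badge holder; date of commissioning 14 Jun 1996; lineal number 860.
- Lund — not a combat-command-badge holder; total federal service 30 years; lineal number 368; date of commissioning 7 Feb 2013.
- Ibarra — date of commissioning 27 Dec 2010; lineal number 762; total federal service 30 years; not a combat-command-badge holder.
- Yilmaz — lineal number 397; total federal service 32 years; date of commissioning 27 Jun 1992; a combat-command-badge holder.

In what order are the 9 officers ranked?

Chaudhari, Sorensen, Vasquez, Moreau, Lund, Ibarra, Yilmaz, Ruiz, Tanaka

By total federal service (lower first): Chaudhari and Sorensen (both 19 years); then Vasquez (28 years); then Moreau, Lund and Ibarra (each 30 years); then Yilmaz, Ruiz and Tanaka (each 32 years).
Chaudhari and Sorensen are each not a combat-command-badge holder, so the next rule applies.
Among Chaudhari and Sorensen, by date of commissioning (later first): Chaudhari (12 Apr 1999) before Sorensen (22 Mar 1998).
Moreau, Lund and Ibarra are each not a combat-command-badge holder, so the next rule applies.
Among Moreau, Lund and Ibarra, by date of commissioning (later first): Moreau (1 Mar 2013) before Lund (7 Feb 2013) before Ibarra (27 Dec 2010).
Among Yilmaz, Ruiz and Tanaka, a combat-command-badge holder before not a combat-command-badge holder: Yilmaz and Ruiz (a combat-command-badge holder) before Tanaka (not a combat-command-badge holder).
Among Yilmaz and Ruiz, by date of commissioning (later first): Yilmaz (27 Jun 1992) before Ruiz (19 May 1991).
Full order: Chaudhari, Sorensen, Vasquez, Moreau, Lund, Ibarra, Yilmaz, Ruiz, Tanaka.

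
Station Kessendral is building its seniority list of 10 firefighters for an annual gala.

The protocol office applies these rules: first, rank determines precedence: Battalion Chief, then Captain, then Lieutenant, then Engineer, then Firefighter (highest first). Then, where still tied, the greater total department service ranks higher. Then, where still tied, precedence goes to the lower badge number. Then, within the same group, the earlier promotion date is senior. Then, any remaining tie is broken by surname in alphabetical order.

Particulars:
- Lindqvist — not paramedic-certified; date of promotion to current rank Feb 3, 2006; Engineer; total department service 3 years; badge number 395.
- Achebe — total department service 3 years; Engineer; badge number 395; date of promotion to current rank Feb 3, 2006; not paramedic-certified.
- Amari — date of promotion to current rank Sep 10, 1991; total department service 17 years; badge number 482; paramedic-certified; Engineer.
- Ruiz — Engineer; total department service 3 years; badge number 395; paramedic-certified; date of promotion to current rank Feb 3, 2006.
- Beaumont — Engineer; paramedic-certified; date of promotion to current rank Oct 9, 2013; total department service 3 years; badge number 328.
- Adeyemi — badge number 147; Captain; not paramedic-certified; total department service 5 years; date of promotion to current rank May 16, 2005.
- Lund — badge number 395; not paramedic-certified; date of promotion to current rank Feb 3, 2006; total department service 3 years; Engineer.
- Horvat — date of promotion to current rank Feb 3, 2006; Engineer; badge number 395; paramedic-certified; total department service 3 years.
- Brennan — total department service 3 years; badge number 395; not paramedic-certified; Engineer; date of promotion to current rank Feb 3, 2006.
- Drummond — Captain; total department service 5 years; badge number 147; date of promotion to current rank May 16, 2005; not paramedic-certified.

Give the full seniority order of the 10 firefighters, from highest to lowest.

Adeyemi, Drummond, Amari, Beaumont, Achebe, Brennan, Horvat, Lindqvist, Lund, Ruiz

By rank: Adeyemi and Drummond (Captain); then Amari, Beaumont, Achebe, Brennan, Horvat, Lindqvist, Lund and Ruiz (Engineer).
Adeyemi and Drummond both have total department service 5 years, so the next rule applies.
Adeyemi and Drummond both have badge number 147, so the next rule applies.
Adeyemi and Drummond both have date of promotion to current rank May 16, 2005, so the next rule applies.
Among Adeyemi and Drummond, alphabetically by surname: Adeyemi before Drummond.
Among Amari, Beaumont, Achebe, Brennan, Horvat, Lindqvist, Lund and Ruiz, by total department service (higher first): Amari (17 years) before Beaumont, Achebe, Brennan, Horvat, Lindqvist, Lund and Ruiz (3 years).
Among Beaumont, Achebe, Brennan, Horvat, Lindqvist, Lund and Ruiz, by badge number (lower first): Beaumont (328) before Achebe, Brennan, Horvat, Lindqvist, Lund and Ruiz (395).
Achebe, Brennan, Horvat, Lindqvist, Lund and Ruiz all have date of promotion to current rank Feb 3, 2006, so the next rule applies.
Among Achebe, Brennan, Horvat, Lindqvist, Lund and Ruiz, alphabetically by surname: Achebe before Brennan before Horvat before Lindqvist before Lund before Ruiz.
Full order: Adeyemi, Drummond, Amari, Beaumont, Achebe, Brennan, Horvat, Lindqvist, Lund, Ruiz.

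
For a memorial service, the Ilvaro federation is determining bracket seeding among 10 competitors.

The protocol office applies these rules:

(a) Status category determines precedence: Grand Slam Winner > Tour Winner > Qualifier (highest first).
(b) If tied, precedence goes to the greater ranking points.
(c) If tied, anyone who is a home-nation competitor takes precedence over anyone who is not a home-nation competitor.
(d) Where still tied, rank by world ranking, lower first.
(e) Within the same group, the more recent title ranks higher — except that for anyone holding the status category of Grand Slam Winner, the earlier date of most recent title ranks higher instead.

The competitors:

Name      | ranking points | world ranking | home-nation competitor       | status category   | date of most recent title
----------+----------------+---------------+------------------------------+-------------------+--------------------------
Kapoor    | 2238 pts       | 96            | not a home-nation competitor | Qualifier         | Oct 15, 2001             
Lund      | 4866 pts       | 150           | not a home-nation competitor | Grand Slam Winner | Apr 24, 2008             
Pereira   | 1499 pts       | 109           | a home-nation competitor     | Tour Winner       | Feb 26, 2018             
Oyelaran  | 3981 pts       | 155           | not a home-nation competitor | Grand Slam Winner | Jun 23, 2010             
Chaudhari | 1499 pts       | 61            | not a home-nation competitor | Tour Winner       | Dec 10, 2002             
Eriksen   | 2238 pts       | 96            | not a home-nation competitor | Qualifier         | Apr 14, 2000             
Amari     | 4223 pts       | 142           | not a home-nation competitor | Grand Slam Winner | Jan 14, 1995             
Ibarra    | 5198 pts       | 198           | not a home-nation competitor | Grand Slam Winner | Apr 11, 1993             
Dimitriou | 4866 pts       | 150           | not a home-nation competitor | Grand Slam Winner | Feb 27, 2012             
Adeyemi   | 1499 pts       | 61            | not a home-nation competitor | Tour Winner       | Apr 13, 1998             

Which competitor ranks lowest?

By status category: Ibarra, Lund, Dimitriou, Amari and Oyelaran (Grand Slam Winner); then Pereira, Chaudhari and Adeyemi (Tour Winner); then Kapoor and Eriksen (Qualifier).
Among Ibarra, Lund, Dimitriou, Amari and Oyelaran, by ranking points (higher first): Ibarra (5198 pts) before Lund and Dimitriou (4866 pts) before Amari (4223 pts) before Oyelaran (3981 pts).
Lund and Dimitriou are each not a home-nation competitor, so the next rule applies.
Lund and Dimitriou both have world ranking 150, so the next rule applies.
Among Lund and Dimitriou, by date of most recent title (earlier first) (reversed rule for this group): Lund (Apr 24, 2008) before Dimitriou (Feb 27, 2012).
Pereira, Chaudhari and Adeyemi all have ranking points 1499 pts, so the next rule applies.
Among Pereira, Chaudhari and Adeyemi, a home-nation competitor before not a home-nation competitor: Pereira (a home-nation competitor) before Chaudhari and Adeyemi (not a home-nation competitor).
Chaudhari and Adeyemi both have world ranking 61, so the next rule applies.
Among Chaudhari and Adeyemi, by date of most recent title (later first): Chaudhari (Dec 10, 2002) before Adeyemi (Apr 13, 1998).
Kapoor and Eriksen both have ranking points 2238 pts, so the next rule applies.
Kapoor and Eriksen are each not a home-nation competitor, so the next rule applies.
Kapoor and Eriksen both have world ranking 96, so the next rule applies.
Among Kapoor and Eriksen, by date of most recent title (later first): Kapoor (Oct 15, 2001) before Eriksen (Apr 14, 2000).
Order: Ibarra, Lund, Dimitriou, Amari, Oyelaran, Pereira, Chaudhari, Adeyemi, Kapoor, Eriksen.

Eriksen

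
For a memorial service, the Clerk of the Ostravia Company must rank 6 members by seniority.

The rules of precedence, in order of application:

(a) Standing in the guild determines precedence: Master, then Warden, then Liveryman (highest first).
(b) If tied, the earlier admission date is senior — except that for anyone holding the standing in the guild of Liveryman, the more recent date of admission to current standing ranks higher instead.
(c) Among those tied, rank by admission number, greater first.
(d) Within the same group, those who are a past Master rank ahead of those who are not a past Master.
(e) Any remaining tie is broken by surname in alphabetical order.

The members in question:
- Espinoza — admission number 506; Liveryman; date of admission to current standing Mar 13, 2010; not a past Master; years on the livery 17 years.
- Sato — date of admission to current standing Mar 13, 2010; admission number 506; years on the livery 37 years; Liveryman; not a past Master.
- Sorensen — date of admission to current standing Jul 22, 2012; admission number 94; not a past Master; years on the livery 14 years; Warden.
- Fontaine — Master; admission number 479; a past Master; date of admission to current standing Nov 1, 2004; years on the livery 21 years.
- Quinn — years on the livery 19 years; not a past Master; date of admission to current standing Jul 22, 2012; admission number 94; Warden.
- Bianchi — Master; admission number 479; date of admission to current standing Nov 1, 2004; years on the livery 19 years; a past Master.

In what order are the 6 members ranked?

By standing in the guild: Bianchi and Fontaine (Master); then Quinn and Sorensen (Warden); then Espinoza and Sato (Liveryman).
Bianchi and Fontaine both have date of admission to current standing Nov 1, 2004, so the next rule applies.
Bianchi and Fontaine both have admission number 479, so the next rule applies.
Bianchi and Fontaine are each a past Master, so the next rule applies.
Among Bianchi and Fontaine, alphabetically by surname: Bianchi before Fontaine.
Quinn and Sorensen both have date of admission to current standing Jul 22, 2012, so the next rule applies.
Quinn and Sorensen both have admission number 94, so the next rule applies.
Quinn and Sorensen are each not a past Master, so the next rule applies.
Among Quinn and Sorensen, alphabetically by surname: Quinn before Sorensen.
Espinoza and Sato both have date of admission to current standing Mar 13, 2010, so the next rule applies.
Espinoza and Sato both have admission number 506, so the next rule applies.
Espinoza and Sato are each not a past Master, so the next rule applies.
Among Espinoza and Sato, alphabetically by surname: Espinoza before Sato.
Full order: Bianchi, Fontaine, Quinn, Sorensen, Espinoza, Sato.

Bianchi, Fontaine, Quinn, Sorensen, Espinoza, Sato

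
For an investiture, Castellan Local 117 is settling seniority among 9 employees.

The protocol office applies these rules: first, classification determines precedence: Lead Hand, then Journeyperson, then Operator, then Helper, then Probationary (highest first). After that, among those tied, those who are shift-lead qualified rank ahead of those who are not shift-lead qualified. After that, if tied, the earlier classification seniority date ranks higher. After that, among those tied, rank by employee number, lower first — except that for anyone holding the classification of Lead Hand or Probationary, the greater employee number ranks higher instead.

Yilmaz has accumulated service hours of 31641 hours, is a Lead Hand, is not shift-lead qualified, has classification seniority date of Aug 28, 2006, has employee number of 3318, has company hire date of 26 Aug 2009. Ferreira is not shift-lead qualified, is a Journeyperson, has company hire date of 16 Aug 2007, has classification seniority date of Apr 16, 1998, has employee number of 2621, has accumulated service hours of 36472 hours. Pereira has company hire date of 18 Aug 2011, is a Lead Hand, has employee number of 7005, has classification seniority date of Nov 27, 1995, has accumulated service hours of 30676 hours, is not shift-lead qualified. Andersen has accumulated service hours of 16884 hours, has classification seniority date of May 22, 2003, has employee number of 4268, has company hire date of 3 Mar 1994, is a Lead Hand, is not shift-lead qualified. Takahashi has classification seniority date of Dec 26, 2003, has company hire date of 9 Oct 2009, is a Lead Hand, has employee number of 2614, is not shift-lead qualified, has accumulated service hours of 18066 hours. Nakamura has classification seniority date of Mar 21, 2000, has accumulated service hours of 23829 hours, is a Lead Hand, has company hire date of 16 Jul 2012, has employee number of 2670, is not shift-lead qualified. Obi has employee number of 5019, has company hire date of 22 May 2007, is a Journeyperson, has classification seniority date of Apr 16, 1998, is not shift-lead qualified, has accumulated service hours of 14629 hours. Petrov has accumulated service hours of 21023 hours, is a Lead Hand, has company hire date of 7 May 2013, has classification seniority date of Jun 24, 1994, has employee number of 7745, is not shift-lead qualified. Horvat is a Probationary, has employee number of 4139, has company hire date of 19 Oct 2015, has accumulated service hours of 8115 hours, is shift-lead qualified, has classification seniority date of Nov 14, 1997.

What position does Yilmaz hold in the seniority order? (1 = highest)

By classification: Petrov, Pereira, Nakamura, Andersen, Takahashi and Yilmaz (Lead Hand); then Ferreira and Obi (Journeyperson); then Horvat (Probationary).
Petrov, Pereira, Nakamura, Andersen, Takahashi and Yilmaz are each not shift-lead qualified, so the next rule applies.
Among Petrov, Pereira, Nakamura, Andersen, Takahashi and Yilmaz, by classification seniority date (earlier first): Petrov (Jun 24, 1994) before Pereira (Nov 27, 1995) before Nakamura (Mar 21, 2000) before Andersen (May 22, 2003) before Takahashi (Dec 26, 2003) before Yilmaz (Aug 28, 2006).
Ferreira and Obi are each not shift-lead qualified, so the next rule applies.
Ferreira and Obi both have classification seniority date Apr 16, 1998, so the next rule applies.
Among Ferreira and Obi, by employee number (lower first): Ferreira (2621) before Obi (5019).
Order: Petrov, Pereira, Nakamura, Andersen, Takahashi, Yilmaz, Ferreira, Obi, Horvat. So position 6.

6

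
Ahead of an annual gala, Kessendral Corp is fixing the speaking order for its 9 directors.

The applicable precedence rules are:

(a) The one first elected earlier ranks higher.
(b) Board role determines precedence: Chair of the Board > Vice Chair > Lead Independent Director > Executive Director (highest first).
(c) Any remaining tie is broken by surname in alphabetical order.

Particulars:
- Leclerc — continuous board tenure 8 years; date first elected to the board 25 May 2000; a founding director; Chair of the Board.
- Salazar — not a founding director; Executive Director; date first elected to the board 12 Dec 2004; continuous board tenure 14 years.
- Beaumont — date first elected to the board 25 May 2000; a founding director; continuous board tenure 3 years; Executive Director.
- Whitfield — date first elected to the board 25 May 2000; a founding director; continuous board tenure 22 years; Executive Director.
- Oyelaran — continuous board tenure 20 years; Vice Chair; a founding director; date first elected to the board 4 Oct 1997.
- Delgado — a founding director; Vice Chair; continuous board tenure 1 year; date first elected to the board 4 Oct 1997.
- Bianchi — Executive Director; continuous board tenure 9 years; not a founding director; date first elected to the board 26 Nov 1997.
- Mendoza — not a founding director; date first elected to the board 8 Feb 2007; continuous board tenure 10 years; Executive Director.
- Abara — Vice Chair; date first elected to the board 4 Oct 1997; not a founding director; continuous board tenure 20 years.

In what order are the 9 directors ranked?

By date first elected to the board (earlier first): Abara, Delgado and Oyelaran (each 4 Oct 1997); then Bianchi (26 Nov 1997); then Leclerc, Beaumont and Whitfield (each 25 May 2000); then Salazar (12 Dec 2004); then Mendoza (8 Feb 2007).
Abara, Delgado and Oyelaran are each Vice Chair, so the next rule applies.
Among Abara, Delgado and Oyelaran, alphabetically by surname: Abara before Delgado before Oyelaran.
Among Leclerc, Beaumont and Whitfield, by board role: Leclerc (Chair of the Board) before Beaumont and Whitfield (Executive Director).
Among Beaumont and Whitfield, alphabetically by surname: Beaumont before Whitfield.
Full order: Abara, Delgado, Oyelaran, Bianchi, Leclerc, Beaumont, Whitfield, Salazar, Mendoza.

Abara, Delgado, Oyelaran, Bianchi, Leclerc, Beaumont, Whitfield, Salazar, Mendoza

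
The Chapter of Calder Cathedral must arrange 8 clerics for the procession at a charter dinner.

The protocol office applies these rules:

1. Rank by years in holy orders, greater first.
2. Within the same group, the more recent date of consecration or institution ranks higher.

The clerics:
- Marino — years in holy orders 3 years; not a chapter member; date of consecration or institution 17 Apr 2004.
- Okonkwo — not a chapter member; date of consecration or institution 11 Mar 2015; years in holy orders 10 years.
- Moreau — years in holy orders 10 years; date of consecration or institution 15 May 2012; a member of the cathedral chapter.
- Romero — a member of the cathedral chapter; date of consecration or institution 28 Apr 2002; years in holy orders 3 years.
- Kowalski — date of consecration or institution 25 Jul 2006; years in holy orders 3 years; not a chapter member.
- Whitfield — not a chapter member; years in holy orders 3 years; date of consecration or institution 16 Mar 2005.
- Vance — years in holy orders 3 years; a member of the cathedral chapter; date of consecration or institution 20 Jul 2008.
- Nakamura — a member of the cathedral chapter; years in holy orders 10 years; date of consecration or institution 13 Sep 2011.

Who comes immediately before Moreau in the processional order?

Okonkwo

By years in holy orders (higher first): Okonkwo, Moreau and Nakamura (each 10 years); then Vance, Kowalski, Whitfield, Marino and Romero (each 3 years).
Among Okonkwo, Moreau and Nakamura, by date of consecration or institution (later first): Okonkwo (11 Mar 2015) before Moreau (15 May 2012) before Nakamura (13 Sep 2011).
Among Vance, Kowalski, Whitfield, Marino and Romero, by date of consecration or institution (later first): Vance (20 Jul 2008) before Kowalski (25 Jul 2006) before Whitfield (16 Mar 2005) before Marino (17 Apr 2004) before Romero (28 Apr 2002).
Order: Okonkwo, Moreau, Nakamura, Vance, Kowalski, Whitfield, Marino, Romero.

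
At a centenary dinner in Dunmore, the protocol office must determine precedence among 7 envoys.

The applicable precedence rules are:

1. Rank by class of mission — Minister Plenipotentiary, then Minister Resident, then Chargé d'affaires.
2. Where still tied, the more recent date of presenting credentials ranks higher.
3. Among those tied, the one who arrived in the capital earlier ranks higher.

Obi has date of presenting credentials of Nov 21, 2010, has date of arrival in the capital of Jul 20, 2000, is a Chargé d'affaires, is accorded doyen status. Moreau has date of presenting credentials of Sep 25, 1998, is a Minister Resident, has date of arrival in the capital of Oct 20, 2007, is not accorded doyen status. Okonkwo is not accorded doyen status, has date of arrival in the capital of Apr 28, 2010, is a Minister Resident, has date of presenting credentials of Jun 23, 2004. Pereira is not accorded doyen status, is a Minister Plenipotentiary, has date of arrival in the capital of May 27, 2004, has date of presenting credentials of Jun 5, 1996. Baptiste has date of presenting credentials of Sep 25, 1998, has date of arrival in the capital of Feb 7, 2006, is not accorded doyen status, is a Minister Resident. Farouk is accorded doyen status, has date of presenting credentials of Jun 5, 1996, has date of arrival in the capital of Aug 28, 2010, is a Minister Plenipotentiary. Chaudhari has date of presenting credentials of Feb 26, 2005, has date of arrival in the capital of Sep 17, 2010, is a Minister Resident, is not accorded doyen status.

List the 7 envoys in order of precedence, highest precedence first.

Pereira, Farouk, Chaudhari, Okonkwo, Baptiste, Moreau, Obi

By class of mission: Pereira and Farouk (Minister Plenipotentiary); then Chaudhari, Okonkwo, Baptiste and Moreau (Minister Resident); then Obi (Chargé d'affaires).
Pereira and Farouk both have date of presenting credentials Jun 5, 1996, so the next rule applies.
Among Pereira and Farouk, by date of arrival in the capital (earlier first): Pereira (May 27, 2004) before Farouk (Aug 28, 2010).
Among Chaudhari, Okonkwo, Baptiste and Moreau, by date of presenting credentials (later first): Chaudhari (Feb 26, 2005) before Okonkwo (Jun 23, 2004) before Baptiste and Moreau (Sep 25, 1998).
Among Baptiste and Moreau, by date of arrival in the capital (earlier first): Baptiste (Feb 7, 2006) before Moreau (Oct 20, 2007).
Full order: Pereira, Farouk, Chaudhari, Okonkwo, Baptiste, Moreau, Obi.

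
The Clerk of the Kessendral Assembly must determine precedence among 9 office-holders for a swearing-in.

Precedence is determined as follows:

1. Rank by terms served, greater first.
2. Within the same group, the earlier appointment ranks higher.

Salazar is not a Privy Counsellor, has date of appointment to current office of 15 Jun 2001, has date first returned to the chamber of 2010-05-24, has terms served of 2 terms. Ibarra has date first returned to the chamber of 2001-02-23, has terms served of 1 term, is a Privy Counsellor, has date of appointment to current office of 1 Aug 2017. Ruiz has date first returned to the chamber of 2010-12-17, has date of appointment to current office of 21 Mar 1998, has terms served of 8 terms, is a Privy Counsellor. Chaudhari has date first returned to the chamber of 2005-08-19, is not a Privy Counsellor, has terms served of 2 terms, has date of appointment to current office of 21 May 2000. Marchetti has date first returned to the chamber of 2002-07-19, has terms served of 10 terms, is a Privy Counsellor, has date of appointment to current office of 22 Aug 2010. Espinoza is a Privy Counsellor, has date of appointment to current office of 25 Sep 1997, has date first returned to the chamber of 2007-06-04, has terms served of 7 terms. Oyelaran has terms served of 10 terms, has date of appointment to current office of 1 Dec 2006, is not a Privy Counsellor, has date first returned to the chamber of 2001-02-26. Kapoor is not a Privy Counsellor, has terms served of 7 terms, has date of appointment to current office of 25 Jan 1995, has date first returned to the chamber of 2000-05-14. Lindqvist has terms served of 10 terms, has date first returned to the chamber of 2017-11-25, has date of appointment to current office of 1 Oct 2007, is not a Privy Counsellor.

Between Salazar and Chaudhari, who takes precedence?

By terms served (higher first): Oyelaran, Lindqvist and Marchetti (each 10 terms); then Ruiz (8 terms); then Kapoor and Espinoza (both 7 terms); then Chaudhari and Salazar (both 2 terms); then Ibarra (1 term).
Among Oyelaran, Lindqvist and Marchetti, by date of appointment to current office (earlier first): Oyelaran (1 Dec 2006) before Lindqvist (1 Oct 2007) before Marchetti (22 Aug 2010).
Among Kapoor and Espinoza, by date of appointment to current office (earlier first): Kapoor (25 Jan 1995) before Espinoza (25 Sep 1997).
Among Chaudhari and Salazar, by date of appointment to current office (earlier first): Chaudhari (21 May 2000) before Salazar (15 Jun 2001).
So Chaudhari takes precedence.

Chaudhari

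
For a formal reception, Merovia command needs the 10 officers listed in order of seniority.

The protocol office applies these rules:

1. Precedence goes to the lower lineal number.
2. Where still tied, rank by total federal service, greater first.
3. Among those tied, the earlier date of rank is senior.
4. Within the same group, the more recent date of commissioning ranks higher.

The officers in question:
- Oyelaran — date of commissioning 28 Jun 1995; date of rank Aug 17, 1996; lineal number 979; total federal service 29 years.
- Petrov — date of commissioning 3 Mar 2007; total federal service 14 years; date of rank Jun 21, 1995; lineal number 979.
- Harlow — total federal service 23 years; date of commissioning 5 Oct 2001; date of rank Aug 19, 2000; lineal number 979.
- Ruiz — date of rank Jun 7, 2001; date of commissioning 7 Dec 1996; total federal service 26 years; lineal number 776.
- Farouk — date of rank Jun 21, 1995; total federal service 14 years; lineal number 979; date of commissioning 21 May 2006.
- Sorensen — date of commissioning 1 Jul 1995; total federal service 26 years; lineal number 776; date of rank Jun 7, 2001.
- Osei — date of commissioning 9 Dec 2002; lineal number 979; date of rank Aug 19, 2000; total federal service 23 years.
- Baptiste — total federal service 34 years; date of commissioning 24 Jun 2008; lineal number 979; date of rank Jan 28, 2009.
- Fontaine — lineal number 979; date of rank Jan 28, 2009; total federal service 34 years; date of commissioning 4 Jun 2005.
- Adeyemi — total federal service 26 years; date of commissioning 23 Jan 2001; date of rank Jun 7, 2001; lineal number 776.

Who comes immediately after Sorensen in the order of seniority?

Baptiste

By lineal number (lower first): Adeyemi, Ruiz and Sorensen (each 776); then Baptiste, Fontaine, Oyelaran, Osei, Harlow, Petrov and Farouk (each 979).
Adeyemi, Ruiz and Sorensen all have total federal service 26 years, so the next rule applies.
Adeyemi, Ruiz and Sorensen all have date of rank Jun 7, 2001, so the next rule applies.
Among Adeyemi, Ruiz and Sorensen, by date of commissioning (later first): Adeyemi (23 Jan 2001) before Ruiz (7 Dec 1996) before Sorensen (1 Jul 1995).
Among Baptiste, Fontaine, Oyelaran, Osei, Harlow, Petrov and Farouk, by total federal service (higher first): Baptiste and Fontaine (34 years) before Oyelaran (29 years) before Osei and Harlow (23 years) before Petrov and Farouk (14 years).
Baptiste and Fontaine both have date of rank Jan 28, 2009, so the next rule applies.
Among Baptiste and Fontaine, by date of commissioning (later first): Baptiste (24 Jun 2008) before Fontaine (4 Jun 2005).
Osei and Harlow both have date of rank Aug 19, 2000, so the next rule applies.
Among Osei and Harlow, by date of commissioning (later first): Osei (9 Dec 2002) before Harlow (5 Oct 2001).
Petrov and Farouk both have date of rank Jun 21, 1995, so the next rule applies.
Among Petrov and Farouk, by date of commissioning (later first): Petrov (3 Mar 2007) before Farouk (21 May 2006).
Order: Adeyemi, Ruiz, Sorensen, Baptiste, Fontaine, Oyelaran, Osei, Harlow, Petrov, Farouk.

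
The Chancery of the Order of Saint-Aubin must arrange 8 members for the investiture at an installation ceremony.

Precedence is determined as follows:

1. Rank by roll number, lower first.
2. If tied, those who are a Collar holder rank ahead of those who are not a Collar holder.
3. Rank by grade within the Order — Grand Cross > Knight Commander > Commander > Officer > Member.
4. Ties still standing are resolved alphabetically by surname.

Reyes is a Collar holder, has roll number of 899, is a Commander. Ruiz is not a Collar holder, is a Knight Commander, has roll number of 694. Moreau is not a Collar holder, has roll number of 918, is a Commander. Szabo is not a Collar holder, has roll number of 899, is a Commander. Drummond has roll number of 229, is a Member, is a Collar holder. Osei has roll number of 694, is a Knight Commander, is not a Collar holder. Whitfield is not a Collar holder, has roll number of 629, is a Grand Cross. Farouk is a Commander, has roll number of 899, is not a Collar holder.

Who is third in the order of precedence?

Osei

By roll number (lower first): Drummond (229); then Whitfield (629); then Osei and Ruiz (both 694); then Reyes, Farouk and Szabo (each 899); then Moreau (918).
Osei and Ruiz are each not a Collar holder, so the next rule applies.
Osei and Ruiz are each Knight Commander, so the next rule applies.
Among Osei and Ruiz, alphabetically by surname: Osei before Ruiz.
Among Reyes, Farouk and Szabo, a Collar holder before not a Collar holder: Reyes (a Collar holder) before Farouk and Szabo (not a Collar holder).
Farouk and Szabo are each Commander, so the next rule applies.
Among Farouk and Szabo, alphabetically by surname: Farouk before Szabo.
Order: Drummond, Whitfield, Osei, Ruiz, Reyes, Farouk, Szabo, Moreau.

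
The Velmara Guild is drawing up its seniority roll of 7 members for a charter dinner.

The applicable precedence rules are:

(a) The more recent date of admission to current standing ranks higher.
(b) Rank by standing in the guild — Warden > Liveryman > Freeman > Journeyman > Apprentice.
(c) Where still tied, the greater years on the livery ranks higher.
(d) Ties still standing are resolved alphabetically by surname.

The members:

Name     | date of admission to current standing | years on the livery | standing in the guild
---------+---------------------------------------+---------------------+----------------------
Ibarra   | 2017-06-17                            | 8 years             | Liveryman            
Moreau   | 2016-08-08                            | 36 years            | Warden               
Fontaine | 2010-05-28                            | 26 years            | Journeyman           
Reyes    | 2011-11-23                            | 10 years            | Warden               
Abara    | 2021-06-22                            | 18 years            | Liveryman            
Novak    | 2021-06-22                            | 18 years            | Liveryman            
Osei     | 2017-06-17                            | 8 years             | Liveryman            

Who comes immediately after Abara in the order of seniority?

Novak

By date of admission to current standing (later first): Abara and Novak (both 2021-06-22); then Ibarra and Osei (both 2017-06-17); then Moreau (2016-08-08); then Reyes (2011-11-23); then Fontaine (2010-05-28).
Abara and Novak are each Liveryman, so the next rule applies.
Abara and Novak both have years on the livery 18 years, so the next rule applies.
Among Abara and Novak, alphabetically by surname: Abara before Novak.
Ibarra and Osei are each Liveryman, so the next rule applies.
Ibarra and Osei both have years on the livery 8 years, so the next rule applies.
Among Ibarra and Osei, alphabetically by surname: Ibarra before Osei.
Order: Abara, Novak, Ibarra, Osei, Moreau, Reyes, Fontaine.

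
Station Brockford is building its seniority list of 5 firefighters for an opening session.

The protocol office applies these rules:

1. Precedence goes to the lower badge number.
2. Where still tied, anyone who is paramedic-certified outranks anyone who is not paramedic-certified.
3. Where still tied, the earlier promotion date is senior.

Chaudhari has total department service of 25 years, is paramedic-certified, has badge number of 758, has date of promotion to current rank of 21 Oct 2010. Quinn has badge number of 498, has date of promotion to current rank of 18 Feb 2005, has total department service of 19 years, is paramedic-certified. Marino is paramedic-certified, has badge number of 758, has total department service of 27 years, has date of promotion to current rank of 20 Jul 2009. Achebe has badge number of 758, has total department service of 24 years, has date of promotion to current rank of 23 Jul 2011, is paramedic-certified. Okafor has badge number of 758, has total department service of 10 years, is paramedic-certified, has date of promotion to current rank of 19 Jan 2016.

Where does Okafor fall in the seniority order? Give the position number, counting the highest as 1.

By badge number (lower first): Quinn (498); then Marino, Chaudhari, Achebe and Okafor (each 758).
Marino, Chaudhari, Achebe and Okafor are each paramedic-certified, so the next rule applies.
Among Marino, Chaudhari, Achebe and Okafor, by date of promotion to current rank (earlier first): Marino (20 Jul 2009) before Chaudhari (21 Oct 2010) before Achebe (23 Jul 2011) before Okafor (19 Jan 2016).
Order: Quinn, Marino, Chaudhari, Achebe, Okafor. So position 5.

5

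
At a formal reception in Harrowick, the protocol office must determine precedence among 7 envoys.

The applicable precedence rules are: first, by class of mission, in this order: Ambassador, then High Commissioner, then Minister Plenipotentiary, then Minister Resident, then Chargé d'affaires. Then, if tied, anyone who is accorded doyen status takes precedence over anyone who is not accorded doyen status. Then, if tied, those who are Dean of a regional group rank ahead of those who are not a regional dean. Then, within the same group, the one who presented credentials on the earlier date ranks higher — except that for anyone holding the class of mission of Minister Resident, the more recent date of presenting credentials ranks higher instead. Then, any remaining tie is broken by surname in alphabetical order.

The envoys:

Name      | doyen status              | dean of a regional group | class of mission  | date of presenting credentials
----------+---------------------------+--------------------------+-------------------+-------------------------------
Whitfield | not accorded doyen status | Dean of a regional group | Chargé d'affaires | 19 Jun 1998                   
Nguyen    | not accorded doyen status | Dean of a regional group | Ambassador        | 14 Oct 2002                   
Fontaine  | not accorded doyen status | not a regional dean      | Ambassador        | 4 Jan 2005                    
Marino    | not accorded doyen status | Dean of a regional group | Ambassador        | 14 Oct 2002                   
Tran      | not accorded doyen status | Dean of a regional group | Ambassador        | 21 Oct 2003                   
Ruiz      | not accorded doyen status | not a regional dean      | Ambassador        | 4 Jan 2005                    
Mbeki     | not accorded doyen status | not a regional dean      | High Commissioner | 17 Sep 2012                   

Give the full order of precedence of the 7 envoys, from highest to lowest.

By class of mission: Marino, Nguyen, Tran, Fontaine and Ruiz (Ambassador); then Mbeki (High Commissioner); then Whitfield (Chargé d'affaires).
Marino, Nguyen, Tran, Fontaine and Ruiz are each not accorded doyen status, so the next rule applies.
Among Marino, Nguyen, Tran, Fontaine and Ruiz, Dean of a regional group before not a regional dean: Marino, Nguyen and Tran (Dean of a regional group) before Fontaine and Ruiz (not a regional dean).
Among Marino, Nguyen and Tran, by date of presenting credentials (earlier first): Marino and Nguyen (14 Oct 2002) before Tran (21 Oct 2003).
Among Marino and Nguyen, alphabetically by surname: Marino before Nguyen.
Fontaine and Ruiz both have date of presenting credentials 4 Jan 2005, so the next rule applies.
Among Fontaine and Ruiz, alphabetically by surname: Fontaine before Ruiz.
Full order: Marino, Nguyen, Tran, Fontaine, Ruiz, Mbeki, Whitfield.

Marino, Nguyen, Tran, Fontaine, Ruiz, Mbeki, Whitfield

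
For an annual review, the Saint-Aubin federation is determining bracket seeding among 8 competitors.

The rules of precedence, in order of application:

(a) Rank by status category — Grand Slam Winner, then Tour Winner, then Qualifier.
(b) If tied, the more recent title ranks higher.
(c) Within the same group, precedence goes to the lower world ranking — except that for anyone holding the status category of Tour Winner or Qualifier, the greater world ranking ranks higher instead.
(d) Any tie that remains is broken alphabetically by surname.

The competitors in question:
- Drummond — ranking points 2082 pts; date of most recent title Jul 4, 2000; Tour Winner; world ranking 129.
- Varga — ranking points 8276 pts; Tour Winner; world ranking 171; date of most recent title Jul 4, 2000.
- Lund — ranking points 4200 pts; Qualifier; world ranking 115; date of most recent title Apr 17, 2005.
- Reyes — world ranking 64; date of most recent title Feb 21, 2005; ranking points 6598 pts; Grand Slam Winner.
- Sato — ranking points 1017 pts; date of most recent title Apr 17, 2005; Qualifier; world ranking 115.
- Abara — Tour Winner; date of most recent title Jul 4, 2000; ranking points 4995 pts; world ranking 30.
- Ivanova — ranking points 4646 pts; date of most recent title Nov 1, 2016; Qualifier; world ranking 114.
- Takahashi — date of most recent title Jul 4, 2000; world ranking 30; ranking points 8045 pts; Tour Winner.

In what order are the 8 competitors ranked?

By status category: Reyes (Grand Slam Winner); then Varga, Drummond, Abara and Takahashi (Tour Winner); then Ivanova, Lund and Sato (Qualifier).
Varga, Drummond, Abara and Takahashi all have date of most recent title Jul 4, 2000, so the next rule applies.
Among Varga, Drummond, Abara and Takahashi, by world ranking (higher first) (reversed rule for this group): Varga (171) before Drummond (129) before Abara and Takahashi (30).
Among Abara and Takahashi, alphabetically by surname: Abara before Takahashi.
Among Ivanova, Lund and Sato, by date of most recent title (later first): Ivanova (Nov 1, 2016) before Lund and Sato (Apr 17, 2005).
Lund and Sato both have world ranking 115, so the next rule applies.
Among Lund and Sato, alphabetically by surname: Lund before Sato.
Full order: Reyes, Varga, Drummond, Abara, Takahashi, Ivanova, Lund, Sato.

Reyes, Varga, Drummond, Abara, Takahashi, Ivanova, Lund, Sato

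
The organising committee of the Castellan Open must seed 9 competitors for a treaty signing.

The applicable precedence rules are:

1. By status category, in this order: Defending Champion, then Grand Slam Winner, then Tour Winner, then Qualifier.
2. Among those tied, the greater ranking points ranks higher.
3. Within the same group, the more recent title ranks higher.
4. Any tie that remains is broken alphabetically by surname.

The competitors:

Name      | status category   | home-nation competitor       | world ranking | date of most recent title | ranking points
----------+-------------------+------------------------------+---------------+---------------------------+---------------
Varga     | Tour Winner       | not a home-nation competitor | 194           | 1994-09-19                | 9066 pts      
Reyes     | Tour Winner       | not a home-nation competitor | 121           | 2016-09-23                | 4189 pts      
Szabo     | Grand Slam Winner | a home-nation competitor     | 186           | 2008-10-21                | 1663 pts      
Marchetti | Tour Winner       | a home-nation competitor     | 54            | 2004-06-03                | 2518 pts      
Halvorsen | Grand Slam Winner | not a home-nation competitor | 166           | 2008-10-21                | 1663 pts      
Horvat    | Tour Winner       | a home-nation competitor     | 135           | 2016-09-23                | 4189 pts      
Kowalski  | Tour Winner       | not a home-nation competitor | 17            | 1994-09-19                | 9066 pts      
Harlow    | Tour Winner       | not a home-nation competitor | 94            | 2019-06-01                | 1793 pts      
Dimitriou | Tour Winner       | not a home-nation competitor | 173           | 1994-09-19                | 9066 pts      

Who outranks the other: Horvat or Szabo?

Szabo

By status category: Halvorsen and Szabo (Grand Slam Winner); then Dimitriou, Kowalski, Varga, Horvat, Reyes, Marchetti and Harlow (Tour Winner).
Halvorsen and Szabo both have ranking points 1663 pts, so the next rule applies.
Halvorsen and Szabo both have date of most recent title 2008-10-21, so the next rule applies.
Among Halvorsen and Szabo, alphabetically by surname: Halvorsen before Szabo.
Among Dimitriou, Kowalski, Varga, Horvat, Reyes, Marchetti and Harlow, by ranking points (higher first): Dimitriou, Kowalski and Varga (9066 pts) before Horvat and Reyes (4189 pts) before Marchetti (2518 pts) before Harlow (1793 pts).
Dimitriou, Kowalski and Varga all have date of most recent title 1994-09-19, so the next rule applies.
Among Dimitriou, Kowalski and Varga, alphabetically by surname: Dimitriou before Kowalski before Varga.
Horvat and Reyes both have date of most recent title 2016-09-23, so the next rule applies.
Among Horvat and Reyes, alphabetically by surname: Horvat before Reyes.
So Szabo takes precedence.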